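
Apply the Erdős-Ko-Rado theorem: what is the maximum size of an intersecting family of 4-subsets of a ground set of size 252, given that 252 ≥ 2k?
max |F| = C(251, 3) = 2604125

Erdős-Ko-Rado (1961): when n ≥ 2k, max |F| = C(n−1, k−1). The bound is attained by the star {A : i ∈ A} for any fixed i ∈ [n]. Here C(252−1, 4−1) = C(251, 3) = 2604125.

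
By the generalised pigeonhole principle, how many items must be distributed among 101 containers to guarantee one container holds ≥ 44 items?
n = (44 − 1)·101 + 1 = 4344

By the generalised pigeonhole principle, to guarantee some box contains ≥ r objects we need more than (r − 1) · k objects total. Threshold: n = (r − 1) · k + 1. With r = 44 and k = 101: n = 43 · 101 + 1 = 4343 + 1 = 4344. For n = 4343 = 43 · 101, we can put exactly 43 objects in every box, avoiding 44 in any single one — so 4344 is tight.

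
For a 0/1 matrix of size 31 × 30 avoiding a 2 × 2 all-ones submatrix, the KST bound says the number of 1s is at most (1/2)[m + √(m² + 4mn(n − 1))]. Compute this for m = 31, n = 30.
z(31, 30; 2, 2) ≤ (1/2)[31 + √(31² + 4·31·30·29)] = (1/2)[31 + √108841] = 180.4553

Kővári–Sós–Turán: let r_1, ..., r_31 be the row sums and z = Σ r_i the total number of 1s. Each pair of columns can share at most one row with both entries 1 (else a 2×2 all-ones block appears), so Σ_i C(r_i, 2) ≤ C(30, 2) = 435. By convexity Σ_i C(r_i, 2) ≥ 31·C(z/31, 2) = z(z − 31)/(2·31), giving z² − 31z − 31·30·29 ≤ 0 and hence z ≤ (1/2)[31 + √(961 + 4·26970)] = (1/2)[31 + √108841] ≈ (1/2)(31 + 329.9106) = 180.4553.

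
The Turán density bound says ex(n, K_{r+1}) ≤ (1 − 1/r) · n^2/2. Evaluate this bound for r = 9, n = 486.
Turán density bound = (8/9) · 486^2/2 = 104976

Turán's theorem: ex(n, K_{r+1}) is achieved by the complete r-partite Turán graph T(n, r) with parts as balanced as possible, and is at most (1 − 1/r) · n^2/2. For r = 9, n = 486: the density bound is (8/9) · 236196/2 = 104976. Since 9 ∣ 486, the Turán graph T(486, 9) has parts of equal size 54, and its edge count e(T(486, 9)) = 104976 attains the density bound exactly.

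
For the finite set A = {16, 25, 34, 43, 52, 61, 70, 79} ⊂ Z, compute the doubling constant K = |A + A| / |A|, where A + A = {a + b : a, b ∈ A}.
K = |A + A| / |A| = 15/8

Enumerate A + A = {a + b : a, b ∈ A}. With |A| = 8, there are |A|^2 = 64 ordered sum pairs; collecting distinct values, A + A = {32, 41, 50, 59, 68, 77, 86, 95, 104, 113, 122, 131, 140, 149, 158}, so |A + A| = 15. Thus K = 15/8. Here |A + A| = 2|A| − 1 = 15, the minimum possible — so K = 15/8 is minimal, which holds iff A is an arithmetic progression.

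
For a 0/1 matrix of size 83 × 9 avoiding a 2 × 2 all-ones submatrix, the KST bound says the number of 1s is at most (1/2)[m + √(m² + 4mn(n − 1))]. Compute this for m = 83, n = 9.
z(83, 9; 2, 2) ≤ (1/2)[83 + √(83² + 4·83·9·8)] = (1/2)[83 + √30793] = 129.2397

Kővári–Sós–Turán: let r_1, ..., r_83 be the row sums and z = Σ r_i the total number of 1s. Each pair of columns can share at most one row with both entries 1 (else a 2×2 all-ones block appears), so Σ_i C(r_i, 2) ≤ C(9, 2) = 36. By convexity Σ_i C(r_i, 2) ≥ 83·C(z/83, 2) = z(z − 83)/(2·83), giving z² − 83z − 83·9·8 ≤ 0 and hence z ≤ (1/2)[83 + √(6889 + 4·5976)] = (1/2)[83 + √30793] ≈ (1/2)(83 + 175.4793) = 129.2397.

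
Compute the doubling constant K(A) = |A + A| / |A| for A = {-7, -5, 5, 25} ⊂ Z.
K = |A + A| / |A| = 10/4 = 5/2

Enumerate A + A = {a + b : a, b ∈ A}. With |A| = 4, there are |A|^2 = 16 ordered sum pairs; collecting distinct values, A + A = {-14, -12, -10, -2, 0, 10, 18, 20, 30, 50}, so |A + A| = 10. Thus K = 10/4 = 5/2. For comparison, the minimum possible |A + A| over all 4-element sets is 2·4 − 1 = 7 (so min K = 7/4), attained only by arithmetic progressions.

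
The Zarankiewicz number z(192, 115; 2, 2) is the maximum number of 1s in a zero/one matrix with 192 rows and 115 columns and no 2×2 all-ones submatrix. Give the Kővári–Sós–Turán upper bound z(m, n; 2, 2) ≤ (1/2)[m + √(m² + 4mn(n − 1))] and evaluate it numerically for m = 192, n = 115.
z(192, 115; 2, 2) ≤ (1/2)[192 + √(192² + 4·192·115·114)] = (1/2)[192 + √10105344] = 1685.4452

Kővári–Sós–Turán: let r_1, ..., r_192 be the row sums and z = Σ r_i the total number of 1s. Each pair of columns can share at most one row with both entries 1 (else a 2×2 all-ones block appears), so Σ_i C(r_i, 2) ≤ C(115, 2) = 6555. By convexity Σ_i C(r_i, 2) ≥ 192·C(z/192, 2) = z(z − 192)/(2·192), giving z² − 192z − 192·115·114 ≤ 0 and hence z ≤ (1/2)[192 + √(36864 + 4·2517120)] = (1/2)[192 + √10105344] ≈ (1/2)(192 + 3178.8904) = 1685.4452.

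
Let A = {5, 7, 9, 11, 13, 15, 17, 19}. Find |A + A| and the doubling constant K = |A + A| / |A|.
K = |A + A| / |A| = 15/8

Enumerate A + A = {a + b : a, b ∈ A}. With |A| = 8, there are |A|^2 = 64 ordered sum pairs; collecting distinct values, A + A = {10, 12, 14, 16, 18, 20, 22, 24, 26, 28, 30, 32, 34, 36, 38}, so |A + A| = 15. Thus K = 15/8. Here |A + A| = 2|A| − 1 = 15, the minimum possible — so K = 15/8 is minimal, which holds iff A is an arithmetic progression.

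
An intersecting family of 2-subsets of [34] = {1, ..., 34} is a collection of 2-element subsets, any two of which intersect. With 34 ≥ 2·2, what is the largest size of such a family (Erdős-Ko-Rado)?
max |F| = C(33, 1) = 33

Erdős-Ko-Rado (1961): when n ≥ 2k, max |F| = C(n−1, k−1). The bound is attained by the star {A : i ∈ A} for any fixed i ∈ [n]. Here C(34−1, 2−1) = C(33, 1) = 33.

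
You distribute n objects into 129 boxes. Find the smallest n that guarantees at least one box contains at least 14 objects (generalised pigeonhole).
n = (14 − 1)·129 + 1 = 1678

By the generalised pigeonhole principle, to guarantee some box contains ≥ r objects we need more than (r − 1) · k objects total. Threshold: n = (r − 1) · k + 1. With r = 14 and k = 129: n = 13 · 129 + 1 = 1677 + 1 = 1678. For n = 1677 = 13 · 129, we can put exactly 13 objects in every box, avoiding 14 in any single one — so 1678 is tight.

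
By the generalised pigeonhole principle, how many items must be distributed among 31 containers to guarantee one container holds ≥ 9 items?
n = (9 − 1)·31 + 1 = 249

By the generalised pigeonhole principle, to guarantee some box contains ≥ r objects we need more than (r − 1) · k objects total. Threshold: n = (r − 1) · k + 1. With r = 9 and k = 31: n = 8 · 31 + 1 = 248 + 1 = 249. For n = 248 = 8 · 31, we can put exactly 8 objects in every box, avoiding 9 in any single one — so 249 is tight.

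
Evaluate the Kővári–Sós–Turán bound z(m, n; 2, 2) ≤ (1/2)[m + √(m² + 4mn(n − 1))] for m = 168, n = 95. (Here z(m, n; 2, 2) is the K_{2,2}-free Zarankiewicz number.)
z(168, 95; 2, 2) ≤ (1/2)[168 + √(168² + 4·168·95·94)] = (1/2)[168 + √6029184] = 1311.7198

Kővári–Sós–Turán: let r_1, ..., r_168 be the row sums and z = Σ r_i the total number of 1s. Each pair of columns can share at most one row with both entries 1 (else a 2×2 all-ones block appears), so Σ_i C(r_i, 2) ≤ C(95, 2) = 4465. By convexity Σ_i C(r_i, 2) ≥ 168·C(z/168, 2) = z(z − 168)/(2·168), giving z² − 168z − 168·95·94 ≤ 0 and hence z ≤ (1/2)[168 + √(28224 + 4·1500240)] = (1/2)[168 + √6029184] ≈ (1/2)(168 + 2455.4397) = 1311.7198.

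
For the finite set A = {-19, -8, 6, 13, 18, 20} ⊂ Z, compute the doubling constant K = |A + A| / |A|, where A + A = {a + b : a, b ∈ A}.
K = |A + A| / |A| = 19/6

Enumerate A + A = {a + b : a, b ∈ A}. With |A| = 6, there are |A|^2 = 36 ordered sum pairs; collecting distinct values, A + A = {-38, -27, -16, -13, -6, -2, -1, 1, 5, 10, 12, 19, 24, 26, 31, 33, 36, 38, 40}, so |A + A| = 19. Thus K = 19/6. For comparison, the minimum possible |A + A| over all 6-element sets is 2·6 − 1 = 11 (so min K = 11/6), attained only by arithmetic progressions.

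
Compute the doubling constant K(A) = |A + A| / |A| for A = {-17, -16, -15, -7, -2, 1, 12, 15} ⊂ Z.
K = |A + A| / |A| = 31/8

Enumerate A + A = {a + b : a, b ∈ A}. With |A| = 8, there are |A|^2 = 64 ordered sum pairs; collecting distinct values, A + A = {-34, -33, -32, -31, -30, -24, -23, -22, -19, -18, -17, -16, -15, -14, -9, -6, -5, -4, -3, -2, -1, 0, 2, 5, 8, 10, 13, 16, 24, 27, 30}, so |A + A| = 31. Thus K = 31/8. For comparison, the minimum possible |A + A| over all 8-element sets is 2·8 − 1 = 15 (so min K = 15/8), attained only by arithmetic progressions.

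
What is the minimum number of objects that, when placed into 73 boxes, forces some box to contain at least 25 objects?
n = (25 − 1)·73 + 1 = 1753

By the generalised pigeonhole principle, to guarantee some box contains ≥ r objects we need more than (r − 1) · k objects total. Threshold: n = (r − 1) · k + 1. With r = 25 and k = 73: n = 24 · 73 + 1 = 1752 + 1 = 1753. For n = 1752 = 24 · 73, we can put exactly 24 objects in every box, avoiding 25 in any single one — so 1753 is tight.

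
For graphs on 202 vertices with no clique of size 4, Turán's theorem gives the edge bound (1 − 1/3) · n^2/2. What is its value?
Turán density bound = (2/3) · 202^2/2 = 40804/3 ≈ 13601.3333

Turán's theorem: ex(n, K_{r+1}) is achieved by the complete r-partite Turán graph T(n, r) with parts as balanced as possible, and is at most (1 − 1/r) · n^2/2. For r = 3, n = 202: the density bound is (2/3) · 40804/2 = 40804/3 ≈ 13601.3333. The integer-valued extremum is e(T(202, 3)) = 13601, which is strictly less than the density bound 40804/3 since 3 ∤ 202 (the parts of T(202, 3) cannot all be equal).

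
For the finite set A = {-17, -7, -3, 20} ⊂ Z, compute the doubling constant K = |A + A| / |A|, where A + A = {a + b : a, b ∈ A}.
K = |A + A| / |A| = 10/4 = 5/2

Enumerate A + A = {a + b : a, b ∈ A}. With |A| = 4, there are |A|^2 = 16 ordered sum pairs; collecting distinct values, A + A = {-34, -24, -20, -14, -10, -6, 3, 13, 17, 40}, so |A + A| = 10. Thus K = 10/4 = 5/2. For comparison, the minimum possible |A + A| over all 4-element sets is 2·4 − 1 = 7 (so min K = 7/4), attained only by arithmetic progressions.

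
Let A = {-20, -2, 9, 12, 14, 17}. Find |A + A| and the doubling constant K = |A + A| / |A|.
K = |A + A| / |A| = 20/6 = 10/3

Enumerate A + A = {a + b : a, b ∈ A}. With |A| = 6, there are |A|^2 = 36 ordered sum pairs; collecting distinct values, A + A = {-40, -22, -11, -8, -6, -4, -3, 7, 10, 12, 15, 18, 21, 23, 24, 26, 28, 29, 31, 34}, so |A + A| = 20. Thus K = 20/6 = 10/3. For comparison, the minimum possible |A + A| over all 6-element sets is 2·6 − 1 = 11 (so min K = 11/6), attained only by arithmetic progressions.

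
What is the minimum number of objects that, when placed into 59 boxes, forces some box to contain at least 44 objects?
n = (44 − 1)·59 + 1 = 2538

By the generalised pigeonhole principle, to guarantee some box contains ≥ r objects we need more than (r − 1) · k objects total. Threshold: n = (r − 1) · k + 1. With r = 44 and k = 59: n = 43 · 59 + 1 = 2537 + 1 = 2538. For n = 2537 = 43 · 59, we can put exactly 43 objects in every box, avoiding 44 in any single one — so 2538 is tight.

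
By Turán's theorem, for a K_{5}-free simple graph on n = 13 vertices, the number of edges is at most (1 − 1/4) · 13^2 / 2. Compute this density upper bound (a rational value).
Turán density bound = (3/4) · 13^2/2 = 507/8 ≈ 63.375

Turán's theorem: ex(n, K_{r+1}) is achieved by the complete r-partite Turán graph T(n, r) with parts as balanced as possible, and is at most (1 − 1/r) · n^2/2. For r = 4, n = 13: the density bound is (3/4) · 169/2 = 507/8 ≈ 63.375. The integer-valued extremum is e(T(13, 4)) = 63, which is strictly less than the density bound 507/8 since 4 ∤ 13 (the parts of T(13, 4) cannot all be equal).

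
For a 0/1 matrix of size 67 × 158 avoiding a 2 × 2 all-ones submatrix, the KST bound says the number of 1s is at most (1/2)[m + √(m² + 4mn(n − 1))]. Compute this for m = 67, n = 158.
z(67, 158; 2, 2) ≤ (1/2)[67 + √(67² + 4·67·158·157)] = (1/2)[67 + √6652497] = 1323.1217

Kővári–Sós–Turán: let r_1, ..., r_67 be the row sums and z = Σ r_i the total number of 1s. Each pair of columns can share at most one row with both entries 1 (else a 2×2 all-ones block appears), so Σ_i C(r_i, 2) ≤ C(158, 2) = 12403. By convexity Σ_i C(r_i, 2) ≥ 67·C(z/67, 2) = z(z − 67)/(2·67), giving z² − 67z − 67·158·157 ≤ 0 and hence z ≤ (1/2)[67 + √(4489 + 4·1662002)] = (1/2)[67 + √6652497] ≈ (1/2)(67 + 2579.2435) = 1323.1217.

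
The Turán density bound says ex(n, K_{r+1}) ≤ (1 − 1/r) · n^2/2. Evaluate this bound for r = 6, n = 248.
Turán density bound = (5/6) · 248^2/2 = 76880/3 ≈ 25626.6667

Turán's theorem: ex(n, K_{r+1}) is achieved by the complete r-partite Turán graph T(n, r) with parts as balanced as possible, and is at most (1 − 1/r) · n^2/2. For r = 6, n = 248: the density bound is (5/6) · 61504/2 = 76880/3 ≈ 25626.6667. The integer-valued extremum is e(T(248, 6)) = 25626, which is strictly less than the density bound 76880/3 since 6 ∤ 248 (the parts of T(248, 6) cannot all be equal).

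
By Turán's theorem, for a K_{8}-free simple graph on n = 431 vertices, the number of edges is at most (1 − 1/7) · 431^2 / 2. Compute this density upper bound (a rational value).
Turán density bound = (6/7) · 431^2/2 = 557283/7 ≈ 79611.8571

Turán's theorem: ex(n, K_{r+1}) is achieved by the complete r-partite Turán graph T(n, r) with parts as balanced as possible, and is at most (1 − 1/r) · n^2/2. For r = 7, n = 431: the density bound is (6/7) · 185761/2 = 557283/7 ≈ 79611.8571. The integer-valued extremum is e(T(431, 7)) = 79611, which is strictly less than the density bound 557283/7 since 7 ∤ 431 (the parts of T(431, 7) cannot all be equal).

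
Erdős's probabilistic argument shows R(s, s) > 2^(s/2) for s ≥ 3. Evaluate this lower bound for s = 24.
2^(24/2) = 4096; so R(24, 24) > 4096

Colour each edge of K_n uniformly at random with red/blue. The expected number of monochromatic K_24 is C(n, 24) · 2 · 2^(−C(24,2)). If C(n, 24) · 2^(1 − C(24,2)) < 1, then with positive probability no monochromatic K_24 exists, so R(24, 24) > n. The standard estimate C(n, 24) ≤ n^24/24! shows this inequality holds whenever n ≤ 2^(24/2) (since 24! · 2^(C(24,2) − 1) > 2^(24^2/2) ≥ n^24). Hence R(24, 24) > 2^(24/2) = 4096.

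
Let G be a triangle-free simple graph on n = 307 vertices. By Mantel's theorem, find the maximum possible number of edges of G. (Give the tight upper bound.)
ex(307, K_3) = ⌊307^2/4⌋ = 23562

Mantel (1907): a triangle-free graph on n vertices has at most ⌊n^2/4⌋ edges, with equality for the complete bipartite graph K_{⌊n/2⌋, ⌈n/2⌉}. For n = 307: ⌊307^2/4⌋ = ⌊94249/4⌋ = 23562. The extremal graph is K_{153, 154}, which has 153·154 = 23562 edges.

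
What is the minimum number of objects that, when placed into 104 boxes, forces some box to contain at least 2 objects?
n = (2 − 1)·104 + 1 = 105

By the generalised pigeonhole principle, to guarantee some box contains ≥ r objects we need more than (r − 1) · k objects total. Threshold: n = (r − 1) · k + 1. With r = 2 and k = 104: n = 1 · 104 + 1 = 104 + 1 = 105. For n = 104 = 1 · 104, we can put exactly 1 objects in every box, avoiding 2 in any single one — so 105 is tight.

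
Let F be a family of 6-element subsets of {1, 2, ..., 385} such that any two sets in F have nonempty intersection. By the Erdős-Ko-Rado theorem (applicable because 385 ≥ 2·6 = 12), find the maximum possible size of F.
max |F| = C(384, 5) = 67782984576

Erdős-Ko-Rado (1961): when n ≥ 2k, max |F| = C(n−1, k−1). The bound is attained by the star {A : i ∈ A} for any fixed i ∈ [n]. Here C(385−1, 6−1) = C(384, 5) = 67782984576.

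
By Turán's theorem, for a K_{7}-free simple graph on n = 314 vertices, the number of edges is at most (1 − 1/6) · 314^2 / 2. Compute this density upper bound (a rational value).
Turán density bound = (5/6) · 314^2/2 = 123245/3 ≈ 41081.6667

Turán's theorem: ex(n, K_{r+1}) is achieved by the complete r-partite Turán graph T(n, r) with parts as balanced as possible, and is at most (1 − 1/r) · n^2/2. For r = 6, n = 314: the density bound is (5/6) · 98596/2 = 123245/3 ≈ 41081.6667. The integer-valued extremum is e(T(314, 6)) = 41081, which is strictly less than the density bound 123245/3 since 6 ∤ 314 (the parts of T(314, 6) cannot all be equal).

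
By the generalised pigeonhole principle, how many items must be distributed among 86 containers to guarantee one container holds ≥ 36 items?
n = (36 − 1)·86 + 1 = 3011

By the generalised pigeonhole principle, to guarantee some box contains ≥ r objects we need more than (r − 1) · k objects total. Threshold: n = (r − 1) · k + 1. With r = 36 and k = 86: n = 35 · 86 + 1 = 3010 + 1 = 3011. For n = 3010 = 35 · 86, we can put exactly 35 objects in every box, avoiding 36 in any single one — so 3011 is tight.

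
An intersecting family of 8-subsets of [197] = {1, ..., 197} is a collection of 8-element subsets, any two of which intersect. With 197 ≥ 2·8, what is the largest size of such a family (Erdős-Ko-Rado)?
max |F| = C(196, 7) = 1978369382080

The Erdős-Ko-Rado theorem states: for n ≥ 2k, an intersecting family of k-subsets of an n-element set has size at most C(n − 1, k − 1), with equality for 'star' families {A ⊆ [n] : |A| = k, i ∈ A} (fix an element i). For n = 197, k = 8: C(196, 7) = 1978369382080.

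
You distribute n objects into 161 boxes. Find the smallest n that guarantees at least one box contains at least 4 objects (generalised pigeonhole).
n = (4 − 1)·161 + 1 = 484

By the generalised pigeonhole principle, to guarantee some box contains ≥ r objects we need more than (r − 1) · k objects total. Threshold: n = (r − 1) · k + 1. With r = 4 and k = 161: n = 3 · 161 + 1 = 483 + 1 = 484. For n = 483 = 3 · 161, we can put exactly 3 objects in every box, avoiding 4 in any single one — so 484 is tight.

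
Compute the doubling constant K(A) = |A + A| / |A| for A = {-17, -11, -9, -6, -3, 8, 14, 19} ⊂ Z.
K = |A + A| / |A| = 28/8 = 7/2

Enumerate A + A = {a + b : a, b ∈ A}. With |A| = 8, there are |A|^2 = 64 ordered sum pairs; collecting distinct values, A + A = {-34, -28, -26, -23, -22, -20, -18, -17, -15, -14, -12, -9, -6, -3, -1, 2, 3, 5, 8, 10, 11, 13, 16, 22, 27, 28, 33, 38}, so |A + A| = 28. Thus K = 28/8 = 7/2. For comparison, the minimum possible |A + A| over all 8-element sets is 2·8 − 1 = 15 (so min K = 15/8), attained only by arithmetic progressions.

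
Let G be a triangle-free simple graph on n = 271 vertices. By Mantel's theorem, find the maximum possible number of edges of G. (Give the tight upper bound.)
ex(271, K_3) = ⌊271^2/4⌋ = 18360

Mantel (1907): a triangle-free graph on n vertices has at most ⌊n^2/4⌋ edges, with equality for the complete bipartite graph K_{⌊n/2⌋, ⌈n/2⌉}. For n = 271: ⌊271^2/4⌋ = ⌊73441/4⌋ = 18360. The extremal graph is K_{135, 136}, which has 135·136 = 18360 edges.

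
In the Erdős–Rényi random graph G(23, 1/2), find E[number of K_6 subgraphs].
E[# K_6] = C(23, 6) · (1/2)^C(6, 2) = 100947 / 2^15 ≈ 3.080658

For each 6-subset S of vertices (there are C(23, 6) = 100947 such S), let X_S = 1 if S induces a K_6 (all C(6, 2) = 15 edges present). Then P(X_S = 1) = (1/2)^15 = 1/32768. By linearity of expectation, E[# K_6] = C(23, 6) · (1/2)^15 = 100947 / 32768 ≈ 3.080658.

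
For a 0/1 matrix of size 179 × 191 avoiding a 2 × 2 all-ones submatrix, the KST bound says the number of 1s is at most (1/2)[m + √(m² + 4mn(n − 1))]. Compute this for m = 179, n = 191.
z(179, 191; 2, 2) ≤ (1/2)[179 + √(179² + 4·179·191·190)] = (1/2)[179 + √26015681] = 2639.7785

Kővári–Sós–Turán: let r_1, ..., r_179 be the row sums and z = Σ r_i the total number of 1s. Each pair of columns can share at most one row with both entries 1 (else a 2×2 all-ones block appears), so Σ_i C(r_i, 2) ≤ C(191, 2) = 18145. By convexity Σ_i C(r_i, 2) ≥ 179·C(z/179, 2) = z(z − 179)/(2·179), giving z² − 179z − 179·191·190 ≤ 0 and hence z ≤ (1/2)[179 + √(32041 + 4·6495910)] = (1/2)[179 + √26015681] ≈ (1/2)(179 + 5100.5569) = 2639.7785.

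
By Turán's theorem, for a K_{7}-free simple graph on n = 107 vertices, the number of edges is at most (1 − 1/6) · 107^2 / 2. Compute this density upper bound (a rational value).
Turán density bound = (5/6) · 107^2/2 = 57245/12 ≈ 4770.4167

Turán's theorem: ex(n, K_{r+1}) is achieved by the complete r-partite Turán graph T(n, r) with parts as balanced as possible, and is at most (1 − 1/r) · n^2/2. For r = 6, n = 107: the density bound is (5/6) · 11449/2 = 57245/12 ≈ 4770.4167. The integer-valued extremum is e(T(107, 6)) = 4770, which is strictly less than the density bound 57245/12 since 6 ∤ 107 (the parts of T(107, 6) cannot all be equal).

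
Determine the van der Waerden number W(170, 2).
W(170, 2) = 170 + 1 = 171

A 2-term AP is any pair of integers, so a monochromatic 2-AP exists iff some colour is used at least twice. With 170 colours, the colouring i ↦ i on {1, ..., 170} uses each colour once, avoiding any monochromatic pair, so W(170, 2) > 170. For {1, ..., 171}, pigeonhole forces two integers of the same colour, which form a monochromatic 2-AP. Hence W(170, 2) = 171.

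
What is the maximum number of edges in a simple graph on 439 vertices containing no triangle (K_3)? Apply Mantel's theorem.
ex(439, K_3) = ⌊439^2/4⌋ = 48180

Mantel (1907): a triangle-free graph on n vertices has at most ⌊n^2/4⌋ edges, with equality for the complete bipartite graph K_{⌊n/2⌋, ⌈n/2⌉}. For n = 439: ⌊439^2/4⌋ = ⌊192721/4⌋ = 48180. The extremal graph is K_{219, 220}, which has 219·220 = 48180 edges.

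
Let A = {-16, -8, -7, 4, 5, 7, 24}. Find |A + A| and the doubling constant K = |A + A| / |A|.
K = |A + A| / |A| = 26/7

Enumerate A + A = {a + b : a, b ∈ A}. With |A| = 7, there are |A|^2 = 49 ordered sum pairs; collecting distinct values, A + A = {-32, -24, -23, -16, -15, -14, -12, -11, -9, -4, -3, -2, -1, 0, 8, 9, 10, 11, 12, 14, 16, 17, 28, 29, 31, 48}, so |A + A| = 26. Thus K = 26/7. For comparison, the minimum possible |A + A| over all 7-element sets is 2·7 − 1 = 13 (so min K = 13/7), attained only by arithmetic progressions.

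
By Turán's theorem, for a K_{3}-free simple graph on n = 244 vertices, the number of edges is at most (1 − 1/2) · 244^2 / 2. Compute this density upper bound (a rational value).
Turán density bound = (1/2) · 244^2/2 = 14884

Turán's theorem: ex(n, K_{r+1}) is achieved by the complete r-partite Turán graph T(n, r) with parts as balanced as possible, and is at most (1 − 1/r) · n^2/2. For r = 2, n = 244: the density bound is (1/2) · 59536/2 = 14884. Since 2 ∣ 244, the Turán graph T(244, 2) has parts of equal size 122, and its edge count e(T(244, 2)) = 14884 attains the density bound exactly.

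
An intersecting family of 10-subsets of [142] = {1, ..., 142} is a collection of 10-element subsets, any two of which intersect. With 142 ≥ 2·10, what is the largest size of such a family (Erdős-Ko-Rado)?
max |F| = C(141, 9) = 46776495948315

The Erdős-Ko-Rado theorem states: for n ≥ 2k, an intersecting family of k-subsets of an n-element set has size at most C(n − 1, k − 1), with equality for 'star' families {A ⊆ [n] : |A| = k, i ∈ A} (fix an element i). For n = 142, k = 10: C(141, 9) = 46776495948315.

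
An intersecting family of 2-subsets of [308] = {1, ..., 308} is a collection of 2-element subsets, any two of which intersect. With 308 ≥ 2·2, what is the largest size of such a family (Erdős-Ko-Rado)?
max |F| = C(307, 1) = 307

Erdős-Ko-Rado (1961): when n ≥ 2k, max |F| = C(n−1, k−1). The bound is attained by the star {A : i ∈ A} for any fixed i ∈ [n]. Here C(308−1, 2−1) = C(307, 1) = 307.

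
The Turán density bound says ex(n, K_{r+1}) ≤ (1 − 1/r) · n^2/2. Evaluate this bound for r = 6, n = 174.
Turán density bound = (5/6) · 174^2/2 = 12615

Turán's theorem: ex(n, K_{r+1}) is achieved by the complete r-partite Turán graph T(n, r) with parts as balanced as possible, and is at most (1 − 1/r) · n^2/2. For r = 6, n = 174: the density bound is (5/6) · 30276/2 = 12615. Since 6 ∣ 174, the Turán graph T(174, 6) has parts of equal size 29, and its edge count e(T(174, 6)) = 12615 attains the density bound exactly.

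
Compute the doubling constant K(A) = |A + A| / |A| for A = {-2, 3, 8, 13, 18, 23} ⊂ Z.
K = |A + A| / |A| = 11/6

Enumerate A + A = {a + b : a, b ∈ A}. With |A| = 6, there are |A|^2 = 36 ordered sum pairs; collecting distinct values, A + A = {-4, 1, 6, 11, 16, 21, 26, 31, 36, 41, 46}, so |A + A| = 11. Thus K = 11/6. Here |A + A| = 2|A| − 1 = 11, the minimum possible — so K = 11/6 is minimal, which holds iff A is an arithmetic progression.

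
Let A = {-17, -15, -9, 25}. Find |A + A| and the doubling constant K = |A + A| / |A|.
K = |A + A| / |A| = 10/4 = 5/2

Enumerate A + A = {a + b : a, b ∈ A}. With |A| = 4, there are |A|^2 = 16 ordered sum pairs; collecting distinct values, A + A = {-34, -32, -30, -26, -24, -18, 8, 10, 16, 50}, so |A + A| = 10. Thus K = 10/4 = 5/2. For comparison, the minimum possible |A + A| over all 4-element sets is 2·4 − 1 = 7 (so min K = 7/4), attained only by arithmetic progressions.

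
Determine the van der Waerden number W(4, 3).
W(4, 3) = 76

W(4, 3) = 76. The lower bound W(4, 3) > 75 comes from an explicit good 4-colouring of [1, 75]; the upper bound W(4, 3) ≤ 76 was verified by exhaustive search over 4-colourings of [1, 76].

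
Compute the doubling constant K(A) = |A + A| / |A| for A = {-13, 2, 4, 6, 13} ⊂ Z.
K = |A + A| / |A| = 14/5

Enumerate A + A = {a + b : a, b ∈ A}. With |A| = 5, there are |A|^2 = 25 ordered sum pairs; collecting distinct values, A + A = {-26, -11, -9, -7, 0, 4, 6, 8, 10, 12, 15, 17, 19, 26}, so |A + A| = 14. Thus K = 14/5. For comparison, the minimum possible |A + A| over all 5-element sets is 2·5 − 1 = 9 (so min K = 9/5), attained only by arithmetic progressions.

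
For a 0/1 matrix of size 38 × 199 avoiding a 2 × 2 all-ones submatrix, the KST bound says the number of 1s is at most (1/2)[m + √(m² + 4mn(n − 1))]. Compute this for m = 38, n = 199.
z(38, 199; 2, 2) ≤ (1/2)[38 + √(38² + 4·38·199·198)] = (1/2)[38 + √5990548] = 1242.7798

Kővári–Sós–Turán: let r_1, ..., r_38 be the row sums and z = Σ r_i the total number of 1s. Each pair of columns can share at most one row with both entries 1 (else a 2×2 all-ones block appears), so Σ_i C(r_i, 2) ≤ C(199, 2) = 19701. By convexity Σ_i C(r_i, 2) ≥ 38·C(z/38, 2) = z(z − 38)/(2·38), giving z² − 38z − 38·199·198 ≤ 0 and hence z ≤ (1/2)[38 + √(1444 + 4·1497276)] = (1/2)[38 + √5990548] ≈ (1/2)(38 + 2447.5596) = 1242.7798.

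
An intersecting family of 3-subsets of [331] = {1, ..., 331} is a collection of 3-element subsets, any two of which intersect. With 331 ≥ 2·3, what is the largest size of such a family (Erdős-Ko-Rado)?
max |F| = C(330, 2) = 54285

Erdős-Ko-Rado (1961): when n ≥ 2k, max |F| = C(n−1, k−1). The bound is attained by the star {A : i ∈ A} for any fixed i ∈ [n]. Here C(331−1, 3−1) = C(330, 2) = 54285.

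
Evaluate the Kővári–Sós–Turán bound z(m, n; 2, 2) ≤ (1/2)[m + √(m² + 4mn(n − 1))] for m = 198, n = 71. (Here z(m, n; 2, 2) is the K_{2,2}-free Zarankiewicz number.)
z(198, 71; 2, 2) ≤ (1/2)[198 + √(198² + 4·198·71·70)] = (1/2)[198 + √3975444] = 1095.9258

Kővári–Sós–Turán: let r_1, ..., r_198 be the row sums and z = Σ r_i the total number of 1s. Each pair of columns can share at most one row with both entries 1 (else a 2×2 all-ones block appears), so Σ_i C(r_i, 2) ≤ C(71, 2) = 2485. By convexity Σ_i C(r_i, 2) ≥ 198·C(z/198, 2) = z(z − 198)/(2·198), giving z² − 198z − 198·71·70 ≤ 0 and hence z ≤ (1/2)[198 + √(39204 + 4·984060)] = (1/2)[198 + √3975444] ≈ (1/2)(198 + 1993.8515) = 1095.9258.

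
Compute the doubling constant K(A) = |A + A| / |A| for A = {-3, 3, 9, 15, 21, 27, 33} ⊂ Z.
K = |A + A| / |A| = 13/7

Enumerate A + A = {a + b : a, b ∈ A}. With |A| = 7, there are |A|^2 = 49 ordered sum pairs; collecting distinct values, A + A = {-6, 0, 6, 12, 18, 24, 30, 36, 42, 48, 54, 60, 66}, so |A + A| = 13. Thus K = 13/7. Here |A + A| = 2|A| − 1 = 13, the minimum possible — so K = 13/7 is minimal, which holds iff A is an arithmetic progression.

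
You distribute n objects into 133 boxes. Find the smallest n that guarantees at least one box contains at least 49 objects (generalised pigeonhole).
n = (49 − 1)·133 + 1 = 6385

By the generalised pigeonhole principle, to guarantee some box contains ≥ r objects we need more than (r − 1) · k objects total. Threshold: n = (r − 1) · k + 1. With r = 49 and k = 133: n = 48 · 133 + 1 = 6384 + 1 = 6385. For n = 6384 = 48 · 133, we can put exactly 48 objects in every box, avoiding 49 in any single one — so 6385 is tight.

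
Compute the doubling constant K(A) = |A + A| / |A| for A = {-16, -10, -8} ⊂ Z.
K = |A + A| / |A| = 6/3 = 2

Enumerate A + A = {a + b : a, b ∈ A}. With |A| = 3, there are |A|^2 = 9 ordered sum pairs; collecting distinct values, A + A = {-32, -26, -24, -20, -18, -16}, so |A + A| = 6. Thus K = 6/3 = 2. For comparison, the minimum possible |A + A| over all 3-element sets is 2·3 − 1 = 5 (so min K = 5/3), attained only by arithmetic progressions.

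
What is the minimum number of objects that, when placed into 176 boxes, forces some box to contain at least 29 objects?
n = (29 − 1)·176 + 1 = 4929

By the generalised pigeonhole principle, to guarantee some box contains ≥ r objects we need more than (r − 1) · k objects total. Threshold: n = (r − 1) · k + 1. With r = 29 and k = 176: n = 28 · 176 + 1 = 4928 + 1 = 4929. For n = 4928 = 28 · 176, we can put exactly 28 objects in every box, avoiding 29 in any single one — so 4929 is tight.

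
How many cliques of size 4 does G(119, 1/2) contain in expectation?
E[# K_4] = C(119, 4) · (1/2)^C(4, 2) = 7940751 / 2^6 = 124074.234375

For each 4-subset S of vertices (there are C(119, 4) = 7940751 such S), let X_S = 1 if S induces a K_4 (all C(4, 2) = 6 edges present). Then P(X_S = 1) = (1/2)^6 = 1/64. By linearity of expectation, E[# K_4] = C(119, 4) · (1/2)^6 = 7940751 / 64 = 124074.234375.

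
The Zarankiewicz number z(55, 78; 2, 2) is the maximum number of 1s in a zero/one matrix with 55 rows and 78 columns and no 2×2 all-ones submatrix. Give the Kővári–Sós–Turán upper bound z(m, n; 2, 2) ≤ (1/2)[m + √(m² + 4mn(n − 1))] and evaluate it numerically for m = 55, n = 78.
z(55, 78; 2, 2) ≤ (1/2)[55 + √(55² + 4·55·78·77)] = (1/2)[55 + √1324345] = 602.9009

Kővári–Sós–Turán: let r_1, ..., r_55 be the row sums and z = Σ r_i the total number of 1s. Each pair of columns can share at most one row with both entries 1 (else a 2×2 all-ones block appears), so Σ_i C(r_i, 2) ≤ C(78, 2) = 3003. By convexity Σ_i C(r_i, 2) ≥ 55·C(z/55, 2) = z(z − 55)/(2·55), giving z² − 55z − 55·78·77 ≤ 0 and hence z ≤ (1/2)[55 + √(3025 + 4·330330)] = (1/2)[55 + √1324345] ≈ (1/2)(55 + 1150.8019) = 602.9009.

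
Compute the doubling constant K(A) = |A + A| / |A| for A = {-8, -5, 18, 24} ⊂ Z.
K = |A + A| / |A| = 10/4 = 5/2

Enumerate A + A = {a + b : a, b ∈ A}. With |A| = 4, there are |A|^2 = 16 ordered sum pairs; collecting distinct values, A + A = {-16, -13, -10, 10, 13, 16, 19, 36, 42, 48}, so |A + A| = 10. Thus K = 10/4 = 5/2. For comparison, the minimum possible |A + A| over all 4-element sets is 2·4 − 1 = 7 (so min K = 7/4), attained only by arithmetic progressions.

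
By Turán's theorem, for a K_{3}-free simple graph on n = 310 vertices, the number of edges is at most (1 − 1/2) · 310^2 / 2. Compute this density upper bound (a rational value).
Turán density bound = (1/2) · 310^2/2 = 24025

Turán's theorem: ex(n, K_{r+1}) is achieved by the complete r-partite Turán graph T(n, r) with parts as balanced as possible, and is at most (1 − 1/r) · n^2/2. For r = 2, n = 310: the density bound is (1/2) · 96100/2 = 24025. Since 2 ∣ 310, the Turán graph T(310, 2) has parts of equal size 155, and its edge count e(T(310, 2)) = 24025 attains the density bound exactly.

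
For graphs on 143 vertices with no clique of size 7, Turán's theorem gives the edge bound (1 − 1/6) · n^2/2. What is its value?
Turán density bound = (5/6) · 143^2/2 = 102245/12 ≈ 8520.4167

Turán's theorem: ex(n, K_{r+1}) is achieved by the complete r-partite Turán graph T(n, r) with parts as balanced as possible, and is at most (1 − 1/r) · n^2/2. For r = 6, n = 143: the density bound is (5/6) · 20449/2 = 102245/12 ≈ 8520.4167. The integer-valued extremum is e(T(143, 6)) = 8520, which is strictly less than the density bound 102245/12 since 6 ∤ 143 (the parts of T(143, 6) cannot all be equal).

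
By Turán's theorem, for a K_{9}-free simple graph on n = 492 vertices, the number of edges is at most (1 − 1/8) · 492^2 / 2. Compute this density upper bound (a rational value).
Turán density bound = (7/8) · 492^2/2 = 105903

Turán's theorem: ex(n, K_{r+1}) is achieved by the complete r-partite Turán graph T(n, r) with parts as balanced as possible, and is at most (1 − 1/r) · n^2/2. For r = 8, n = 492: the density bound is (7/8) · 242064/2 = 105903. The integer-valued extremum is e(T(492, 8)) = 105902, which is strictly less than the density bound 105903 since 8 ∤ 492 (the parts of T(492, 8) cannot all be equal).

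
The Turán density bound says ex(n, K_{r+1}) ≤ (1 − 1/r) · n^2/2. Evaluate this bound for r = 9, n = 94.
Turán density bound = (8/9) · 94^2/2 = 35344/9 ≈ 3927.1111

Turán's theorem: ex(n, K_{r+1}) is achieved by the complete r-partite Turán graph T(n, r) with parts as balanced as possible, and is at most (1 − 1/r) · n^2/2. For r = 9, n = 94: the density bound is (8/9) · 8836/2 = 35344/9 ≈ 3927.1111. The integer-valued extremum is e(T(94, 9)) = 3926, which is strictly less than the density bound 35344/9 since 9 ∤ 94 (the parts of T(94, 9) cannot all be equal).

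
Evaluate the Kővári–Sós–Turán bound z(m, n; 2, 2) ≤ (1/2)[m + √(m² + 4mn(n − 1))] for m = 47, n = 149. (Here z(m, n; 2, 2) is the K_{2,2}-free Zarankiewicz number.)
z(47, 149; 2, 2) ≤ (1/2)[47 + √(47² + 4·47·149·148)] = (1/2)[47 + √4147985] = 1041.8301

Kővári–Sós–Turán: let r_1, ..., r_47 be the row sums and z = Σ r_i the total number of 1s. Each pair of columns can share at most one row with both entries 1 (else a 2×2 all-ones block appears), so Σ_i C(r_i, 2) ≤ C(149, 2) = 11026. By convexity Σ_i C(r_i, 2) ≥ 47·C(z/47, 2) = z(z − 47)/(2·47), giving z² − 47z − 47·149·148 ≤ 0 and hence z ≤ (1/2)[47 + √(2209 + 4·1036444)] = (1/2)[47 + √4147985] ≈ (1/2)(47 + 2036.6603) = 1041.8301.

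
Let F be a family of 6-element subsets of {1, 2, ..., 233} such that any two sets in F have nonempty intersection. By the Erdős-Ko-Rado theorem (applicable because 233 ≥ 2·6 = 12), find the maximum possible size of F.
max |F| = C(232, 5) = 5363112216

The Erdős-Ko-Rado theorem states: for n ≥ 2k, an intersecting family of k-subsets of an n-element set has size at most C(n − 1, k − 1), with equality for 'star' families {A ⊆ [n] : |A| = k, i ∈ A} (fix an element i). For n = 233, k = 6: C(232, 5) = 5363112216.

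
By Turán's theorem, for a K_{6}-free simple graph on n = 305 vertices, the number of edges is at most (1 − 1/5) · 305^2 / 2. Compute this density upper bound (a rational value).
Turán density bound = (4/5) · 305^2/2 = 37210

Turán's theorem: ex(n, K_{r+1}) is achieved by the complete r-partite Turán graph T(n, r) with parts as balanced as possible, and is at most (1 − 1/r) · n^2/2. For r = 5, n = 305: the density bound is (4/5) · 93025/2 = 37210. Since 5 ∣ 305, the Turán graph T(305, 5) has parts of equal size 61, and its edge count e(T(305, 5)) = 37210 attains the density bound exactly.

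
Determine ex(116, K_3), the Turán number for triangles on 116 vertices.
ex(116, K_3) = ⌊116^2/4⌋ = 3364

Mantel (1907): a triangle-free graph on n vertices has at most ⌊n^2/4⌋ edges, with equality for the complete bipartite graph K_{⌊n/2⌋, ⌈n/2⌉}. For n = 116: ⌊116^2/4⌋ = ⌊13456/4⌋ = 3364. The extremal graph is K_{58, 58}, which has 58·58 = 3364 edges.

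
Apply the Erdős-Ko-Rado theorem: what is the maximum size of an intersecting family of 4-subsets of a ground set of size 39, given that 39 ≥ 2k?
max |F| = C(38, 3) = 8436

The Erdős-Ko-Rado theorem states: for n ≥ 2k, an intersecting family of k-subsets of an n-element set has size at most C(n − 1, k − 1), with equality for 'star' families {A ⊆ [n] : |A| = k, i ∈ A} (fix an element i). For n = 39, k = 4: C(38, 3) = 8436.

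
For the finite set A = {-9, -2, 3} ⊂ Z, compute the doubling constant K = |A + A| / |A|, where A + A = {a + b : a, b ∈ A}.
K = |A + A| / |A| = 6/3 = 2

Enumerate A + A = {a + b : a, b ∈ A}. With |A| = 3, there are |A|^2 = 9 ordered sum pairs; collecting distinct values, A + A = {-18, -11, -6, -4, 1, 6}, so |A + A| = 6. Thus K = 6/3 = 2. For comparison, the minimum possible |A + A| over all 3-element sets is 2·3 − 1 = 5 (so min K = 5/3), attained only by arithmetic progressions.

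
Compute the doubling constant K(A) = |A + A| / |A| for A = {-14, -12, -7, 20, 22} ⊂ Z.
K = |A + A| / |A| = 14/5

Enumerate A + A = {a + b : a, b ∈ A}. With |A| = 5, there are |A|^2 = 25 ordered sum pairs; collecting distinct values, A + A = {-28, -26, -24, -21, -19, -14, 6, 8, 10, 13, 15, 40, 42, 44}, so |A + A| = 14. Thus K = 14/5. For comparison, the minimum possible |A + A| over all 5-element sets is 2·5 − 1 = 9 (so min K = 9/5), attained only by arithmetic progressions.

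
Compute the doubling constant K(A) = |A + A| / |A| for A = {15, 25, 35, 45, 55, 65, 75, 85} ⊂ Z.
K = |A + A| / |A| = 15/8

Enumerate A + A = {a + b : a, b ∈ A}. With |A| = 8, there are |A|^2 = 64 ordered sum pairs; collecting distinct values, A + A = {30, 40, 50, 60, 70, 80, 90, 100, 110, 120, 130, 140, 150, 160, 170}, so |A + A| = 15. Thus K = 15/8. Here |A + A| = 2|A| − 1 = 15, the minimum possible — so K = 15/8 is minimal, which holds iff A is an arithmetic progression.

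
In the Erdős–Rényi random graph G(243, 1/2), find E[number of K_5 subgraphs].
E[# K_5] = C(243, 5) · (1/2)^C(5, 2) = 6774333588 / 2^10 = 1693583397/256 ≈ 6615560.144531

For each 5-subset S of vertices (there are C(243, 5) = 6774333588 such S), let X_S = 1 if S induces a K_5 (all C(5, 2) = 10 edges present). Then P(X_S = 1) = (1/2)^10 = 1/1024. By linearity of expectation, E[# K_5] = C(243, 5) · (1/2)^10 = 6774333588 / 1024 = 1693583397/256 ≈ 6615560.144531.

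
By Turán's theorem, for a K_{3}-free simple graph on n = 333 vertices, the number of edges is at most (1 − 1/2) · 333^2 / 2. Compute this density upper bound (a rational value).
Turán density bound = (1/2) · 333^2/2 = 110889/4 ≈ 27722.25

Turán's theorem: ex(n, K_{r+1}) is achieved by the complete r-partite Turán graph T(n, r) with parts as balanced as possible, and is at most (1 − 1/r) · n^2/2. For r = 2, n = 333: the density bound is (1/2) · 110889/2 = 110889/4 ≈ 27722.25. The integer-valued extremum is e(T(333, 2)) = 27722, which is strictly less than the density bound 110889/4 since 2 ∤ 333 (the parts of T(333, 2) cannot all be equal).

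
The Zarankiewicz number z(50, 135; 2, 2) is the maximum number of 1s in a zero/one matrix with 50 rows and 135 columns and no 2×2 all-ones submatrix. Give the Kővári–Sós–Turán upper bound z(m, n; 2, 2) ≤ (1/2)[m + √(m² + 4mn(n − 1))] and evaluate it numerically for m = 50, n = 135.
z(50, 135; 2, 2) ≤ (1/2)[50 + √(50² + 4·50·135·134)] = (1/2)[50 + √3620500] = 976.3806

Kővári–Sós–Turán: let r_1, ..., r_50 be the row sums and z = Σ r_i the total number of 1s. Each pair of columns can share at most one row with both entries 1 (else a 2×2 all-ones block appears), so Σ_i C(r_i, 2) ≤ C(135, 2) = 9045. By convexity Σ_i C(r_i, 2) ≥ 50·C(z/50, 2) = z(z − 50)/(2·50), giving z² − 50z − 50·135·134 ≤ 0 and hence z ≤ (1/2)[50 + √(2500 + 4·904500)] = (1/2)[50 + √3620500] ≈ (1/2)(50 + 1902.7612) = 976.3806.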